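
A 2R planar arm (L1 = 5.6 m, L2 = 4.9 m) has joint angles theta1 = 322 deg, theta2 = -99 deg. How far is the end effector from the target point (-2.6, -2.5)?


End effector via forward kinematics:
x = L1*cos(t1) + L2*cos(t1+t2) = 0.8292
y = L1*sin(t1) + L2*sin(t1+t2) = -6.7895
Distance to target:
d = sqrt((-2.6 - 0.8292)^2 + (-2.5 - -6.7895)^2)
= sqrt(11.7596 + 18.3998)
= 5.4918 m


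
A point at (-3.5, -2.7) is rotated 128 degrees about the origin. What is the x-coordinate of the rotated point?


x' = x*cos(theta) - y*sin(theta)
cos(128 deg) = -0.6157, sin(128 deg) = 0.788
x' = -3.5 * -0.6157 - -2.7 * 0.788
= 2.1548 - -2.1276
= 4.2824


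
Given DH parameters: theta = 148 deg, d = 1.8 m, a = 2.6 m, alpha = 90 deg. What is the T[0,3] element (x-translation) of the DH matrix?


T[0,3] = a * cos(theta)
= 2.6 * cos(148 deg)
= 2.6 * -0.848
= -2.2049


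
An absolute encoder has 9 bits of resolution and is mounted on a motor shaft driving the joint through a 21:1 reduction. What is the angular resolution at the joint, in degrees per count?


counts = 2^9 = 512
effective counts at joint = 512 * 21 = 10752
resolution = 360 / 10752
= 0.0335 deg/count


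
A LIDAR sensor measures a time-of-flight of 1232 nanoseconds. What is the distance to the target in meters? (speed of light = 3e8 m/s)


tof = 1232 ns = 1.232e-06 s
dist = c * tof / 2
= 3e8 * 1.232e-06 / 2
= 184.8 m


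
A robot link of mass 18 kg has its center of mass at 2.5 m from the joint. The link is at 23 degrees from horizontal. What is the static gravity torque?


tau = m*g*L*cos(angle)
= 18 * 9.81 * 2.5 * cos(23 deg)
= 18 * 9.81 * 2.5 * 0.9205
= 406.3569 Nm


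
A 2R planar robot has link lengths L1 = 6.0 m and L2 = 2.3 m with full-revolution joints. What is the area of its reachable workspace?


r_max = L1 + L2 = 8.3 m
r_min = |L1 - L2| = 3.7 m
Area = pi*(r_max^2 - r_min^2)
= pi*(68.89 - 13.69)
= pi * 55.2
= 173.4159 m^2


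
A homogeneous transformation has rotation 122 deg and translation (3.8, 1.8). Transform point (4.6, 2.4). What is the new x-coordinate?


x' = cos(theta)*px - sin(theta)*py + tx
= -0.5299*4.6 - 0.848*2.4 + 3.8
= -0.6729


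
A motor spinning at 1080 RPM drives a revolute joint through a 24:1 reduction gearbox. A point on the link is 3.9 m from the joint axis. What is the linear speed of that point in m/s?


omega_motor = 1080 * 2*pi/60 = 113.0973 rad/s
omega_joint = omega_motor / 24 = 4.7124 rad/s
v = omega_joint * r = 4.7124 * 3.9
= 18.3783 m/s


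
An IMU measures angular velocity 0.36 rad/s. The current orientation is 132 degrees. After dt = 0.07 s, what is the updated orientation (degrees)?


delta_theta = w * dt = 0.36 * 0.07 = 0.0252 rad
= 1.4439 deg
theta_new = 132 + 1.4439 = 133.4439 deg


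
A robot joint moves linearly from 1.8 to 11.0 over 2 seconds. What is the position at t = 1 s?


s = t/T = 1/2 = 0.5
p(t) = p0 + (pf-p0)*s
= 1.8 + (11.0 - 1.8) * 0.5
= 6.4


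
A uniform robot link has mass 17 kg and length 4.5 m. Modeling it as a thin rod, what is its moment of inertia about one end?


I = (1/3) * m * L^2
= (1/3) * 17 * 4.5^2
= 0.333333 * 17 * 20.25
= 114.75 kg*m^2


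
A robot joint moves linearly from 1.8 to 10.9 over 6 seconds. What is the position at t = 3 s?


s = t/T = 3/6 = 0.5
p(t) = p0 + (pf-p0)*s
= 1.8 + (10.9 - 1.8) * 0.5
= 6.35


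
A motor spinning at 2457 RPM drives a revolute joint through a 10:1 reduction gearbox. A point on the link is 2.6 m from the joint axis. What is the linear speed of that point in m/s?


omega_motor = 2457 * 2*pi/60 = 257.2964 rad/s
omega_joint = omega_motor / 10 = 25.7296 rad/s
v = omega_joint * r = 25.7296 * 2.6
= 66.8971 m/s


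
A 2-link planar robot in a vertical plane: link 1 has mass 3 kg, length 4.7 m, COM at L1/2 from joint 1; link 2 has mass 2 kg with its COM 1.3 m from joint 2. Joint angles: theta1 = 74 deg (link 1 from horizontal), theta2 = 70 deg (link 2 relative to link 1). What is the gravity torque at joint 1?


Horizontal distance from joint 1 to link-1 COM:
  x_c1 = (L1/2)*cos(t1) = 2.35 * 0.2756 = 0.6477 m
Horizontal distance from joint 1 to link-2 COM:
  x_c2 = L1*cos(t1) + Lc2*cos(t1+t2)
       = 4.7*0.2756 + 1.3*-0.809 = 0.2438 m
tau1 = m1*g*x_c1 + m2*g*x_c2
     = 3*9.81*0.6477 + 2*9.81*0.2438
     = 19.0632 + 4.7828
     = 23.8461 Nm


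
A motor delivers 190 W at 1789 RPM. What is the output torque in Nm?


omega = 1789 * 2*pi/60 = 187.3436 rad/s
tau = P / omega = 190 / 187.3436
= 1.0142 Nm


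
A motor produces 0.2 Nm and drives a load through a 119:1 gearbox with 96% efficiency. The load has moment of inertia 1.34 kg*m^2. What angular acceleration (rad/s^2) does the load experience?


tau_out = tau_motor * N * eta
= 0.2 * 119 * 0.96 = 22.848 Nm
alpha = tau_out / I = 22.848 / 1.34
= 17.0507 rad/s^2


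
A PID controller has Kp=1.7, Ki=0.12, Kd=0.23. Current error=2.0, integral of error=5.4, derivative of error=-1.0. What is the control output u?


u = Kp*e + Ki*int(e) + Kd*de/dt
= 1.7*2.0 + 0.12*5.4 + 0.23*(-1.0)
= 3.4 + 0.648 + -0.23
= 3.818


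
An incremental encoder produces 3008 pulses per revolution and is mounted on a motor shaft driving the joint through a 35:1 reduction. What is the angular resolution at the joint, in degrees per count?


counts per rev = 3008
effective counts at joint = 3008 * 35 = 105280
resolution = 360 / 105280
= 0.0034 deg/count


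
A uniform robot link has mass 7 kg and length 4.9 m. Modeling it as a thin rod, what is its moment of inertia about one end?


I = (1/3) * m * L^2
= (1/3) * 7 * 4.9^2
= 0.333333 * 7 * 24.01
= 56.0233 kg*m^2


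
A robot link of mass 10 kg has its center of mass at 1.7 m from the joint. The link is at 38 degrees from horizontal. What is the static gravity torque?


tau = m*g*L*cos(angle)
= 10 * 9.81 * 1.7 * cos(38 deg)
= 10 * 9.81 * 1.7 * 0.788
= 131.4166 Nm


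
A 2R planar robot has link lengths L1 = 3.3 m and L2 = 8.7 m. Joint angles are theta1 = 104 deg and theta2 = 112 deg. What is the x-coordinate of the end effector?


Convert angles to radians: theta1 = 1.8151, theta2 = 1.9548
x = L1*cos(theta1) + L2*cos(theta1+theta2)
x = -0.7983 + -7.0384
x = -7.8368


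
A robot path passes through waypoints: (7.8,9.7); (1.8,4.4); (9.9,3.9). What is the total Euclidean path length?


Segment lengths:
  seg1 = sqrt((-6.0)^2 + (-5.3)^2) = 8.0056
  seg2 = sqrt((8.1)^2 + (-0.5)^2) = 8.1154
Total = 16.121


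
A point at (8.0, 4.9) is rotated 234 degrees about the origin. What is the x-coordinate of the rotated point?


x' = x*cos(theta) - y*sin(theta)
cos(234 deg) = -0.5878, sin(234 deg) = -0.809
x' = 8.0 * -0.5878 - 4.9 * -0.809
= -4.7023 - -3.9642
= -0.7381


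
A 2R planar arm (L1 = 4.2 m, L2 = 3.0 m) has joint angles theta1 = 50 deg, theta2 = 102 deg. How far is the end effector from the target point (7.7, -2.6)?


End effector via forward kinematics:
x = L1*cos(t1) + L2*cos(t1+t2) = 0.0509
y = L1*sin(t1) + L2*sin(t1+t2) = 4.6258
Distance to target:
d = sqrt((7.7 - 0.0509)^2 + (-2.6 - 4.6258)^2)
= sqrt(58.5093 + 52.2122)
= 10.5224 m


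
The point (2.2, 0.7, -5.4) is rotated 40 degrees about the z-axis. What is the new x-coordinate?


Rotation about z-axis: x' = x*cos(theta) - y*sin(theta)
= 2.2 * 0.766 - 0.7 * 0.6428
= 1.2353


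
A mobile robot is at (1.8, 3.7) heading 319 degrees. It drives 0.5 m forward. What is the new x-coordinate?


x_new = x0 + d*cos(theta)
= 1.8 + 0.5*cos(319)
= 1.8 + 0.3774
= 2.1774


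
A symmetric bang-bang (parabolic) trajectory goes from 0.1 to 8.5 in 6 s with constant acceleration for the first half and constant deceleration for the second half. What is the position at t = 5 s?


Symmetric rest-to-rest: each phase covers (pf-p0)/2 in time T/2. 0.5*a*(T/2)^2 = (pf-p0)/2 => a = 4*(pf-p0)/T^2
a = 4*(8.5-0.1)/6^2 = 0.9333
t = 5 is in the deceleration phase (t > T/2).
p = pf - 0.5*a*(T-t)^2 = 8.5 - 0.5*0.9333*1^2
= 8.0333


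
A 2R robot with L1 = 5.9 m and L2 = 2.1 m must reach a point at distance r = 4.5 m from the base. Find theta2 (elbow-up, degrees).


cos(theta2) = (r^2 - L1^2 - L2^2) / (2*L1*L2)
cos(theta2) = (20.25 - 34.81 - 4.41) / 24.78
cos(theta2) = -0.765537
theta2 = 139.9548 degrees


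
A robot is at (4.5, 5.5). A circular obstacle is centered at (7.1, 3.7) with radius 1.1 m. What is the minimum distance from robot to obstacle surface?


center_dist = sqrt((4.5-7.1)^2 + (5.5-3.7)^2)
= sqrt(6.76 + 3.24)
= 3.1623
min_dist = center_dist - radius = 3.1623 - 1.1 = 2.0623 m


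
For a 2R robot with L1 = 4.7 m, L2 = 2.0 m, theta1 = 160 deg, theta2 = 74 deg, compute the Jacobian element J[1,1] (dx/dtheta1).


J[1,1] = -L1*sin(t1) - L2*sin(t1+t2)
= -4.7*sin(160) - 2.0*sin(234)
= 0.0105


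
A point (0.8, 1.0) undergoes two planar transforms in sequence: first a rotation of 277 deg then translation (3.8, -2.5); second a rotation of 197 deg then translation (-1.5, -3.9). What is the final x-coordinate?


After transform 1:
x1 = cos(277)*0.8 - sin(277)*1.0 + 3.8 = 4.89
y1 = sin(277)*0.8 + cos(277)*1.0 + -2.5 = -3.1722
After transform 2:
x2 = cos(197)*4.89 - sin(197)*-3.1722 + -1.5
= -7.1038


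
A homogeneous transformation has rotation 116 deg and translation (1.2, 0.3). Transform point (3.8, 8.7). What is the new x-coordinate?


x' = cos(theta)*px - sin(theta)*py + tx
= -0.4384*3.8 - 0.8988*8.7 + 1.2
= -8.2853


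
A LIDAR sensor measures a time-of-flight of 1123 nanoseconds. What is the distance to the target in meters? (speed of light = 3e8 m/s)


tof = 1123 ns = 1.123e-06 s
dist = c * tof / 2
= 3e8 * 1.123e-06 / 2
= 168.45 m


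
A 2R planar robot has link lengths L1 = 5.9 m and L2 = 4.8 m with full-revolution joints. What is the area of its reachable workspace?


r_max = L1 + L2 = 10.7 m
r_min = |L1 - L2| = 1.1 m
Area = pi*(r_max^2 - r_min^2)
= pi*(114.49 - 1.21)
= pi * 113.28
= 355.8796 m^2


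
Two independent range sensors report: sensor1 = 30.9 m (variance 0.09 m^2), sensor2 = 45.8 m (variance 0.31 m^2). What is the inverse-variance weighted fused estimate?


w1 = (1/var1) / (1/var1 + 1/var2)
   = 11.1111 / (11.1111 + 3.2258) = 0.775
w2 = 1 - w1 = 0.225
fused = w1*s1 + w2*s2 = 23.9475 + 10.305
= 34.2525 m


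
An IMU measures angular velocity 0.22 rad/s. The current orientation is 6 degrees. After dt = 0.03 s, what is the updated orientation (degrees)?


delta_theta = w * dt = 0.22 * 0.03 = 0.0066 rad
= 0.3782 deg
theta_new = 6 + 0.3782 = 6.3782 deg


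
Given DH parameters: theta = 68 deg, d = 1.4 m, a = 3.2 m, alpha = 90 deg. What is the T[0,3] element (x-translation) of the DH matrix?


T[0,3] = a * cos(theta)
= 3.2 * cos(68 deg)
= 3.2 * 0.3746
= 1.1987


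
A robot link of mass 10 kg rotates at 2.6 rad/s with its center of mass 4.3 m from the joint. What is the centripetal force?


F = m * omega^2 * r
= 10 * 2.6^2 * 4.3
= 10 * 6.76 * 4.3
= 290.68 N


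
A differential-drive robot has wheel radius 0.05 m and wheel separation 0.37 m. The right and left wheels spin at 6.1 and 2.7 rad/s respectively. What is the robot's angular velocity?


vR = r*wR = 0.05*6.1 = 0.305 m/s
vL = r*wL = 0.05*2.7 = 0.135 m/s
v = (vR+vL)/2 = 0.22 m/s
omega = (vR-vL)/L = 0.4595 rad/s
angular velocity = 0.4595 rad/s


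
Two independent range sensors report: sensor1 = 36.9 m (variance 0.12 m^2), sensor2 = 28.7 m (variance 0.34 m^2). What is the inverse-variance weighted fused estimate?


w1 = (1/var1) / (1/var1 + 1/var2)
   = 8.3333 / (8.3333 + 2.9412) = 0.7391
w2 = 1 - w1 = 0.2609
fused = w1*s1 + w2*s2 = 27.2739 + 7.487
= 34.7609 m


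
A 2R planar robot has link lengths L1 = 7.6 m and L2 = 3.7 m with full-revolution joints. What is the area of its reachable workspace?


r_max = L1 + L2 = 11.3 m
r_min = |L1 - L2| = 3.9 m
Area = pi*(r_max^2 - r_min^2)
= pi*(127.69 - 15.21)
= pi * 112.48
= 353.3663 m^2


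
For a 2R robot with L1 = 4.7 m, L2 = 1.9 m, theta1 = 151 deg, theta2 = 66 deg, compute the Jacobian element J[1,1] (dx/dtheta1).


J[1,1] = -L1*sin(t1) - L2*sin(t1+t2)
= -4.7*sin(151) - 1.9*sin(217)
= -1.1352


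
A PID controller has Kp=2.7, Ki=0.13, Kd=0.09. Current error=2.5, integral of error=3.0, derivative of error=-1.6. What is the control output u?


u = Kp*e + Ki*int(e) + Kd*de/dt
= 2.7*2.5 + 0.13*3.0 + 0.09*(-1.6)
= 6.75 + 0.39 + -0.144
= 6.996


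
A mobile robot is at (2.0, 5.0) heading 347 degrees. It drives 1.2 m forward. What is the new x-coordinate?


x_new = x0 + d*cos(theta)
= 2.0 + 1.2*cos(347)
= 2.0 + 1.1692
= 3.1692


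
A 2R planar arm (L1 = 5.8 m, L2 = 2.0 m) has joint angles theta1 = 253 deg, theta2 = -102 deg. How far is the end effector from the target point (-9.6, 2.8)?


End effector via forward kinematics:
x = L1*cos(t1) + L2*cos(t1+t2) = -3.445
y = L1*sin(t1) + L2*sin(t1+t2) = -4.5769
Distance to target:
d = sqrt((-9.6 - -3.445)^2 + (2.8 - -4.5769)^2)
= sqrt(37.8841 + 54.4194)
= 9.6075 m


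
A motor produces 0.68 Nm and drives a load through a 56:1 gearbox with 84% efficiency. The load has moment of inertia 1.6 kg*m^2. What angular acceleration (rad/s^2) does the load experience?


tau_out = tau_motor * N * eta
= 0.68 * 56 * 0.84 = 31.9872 Nm
alpha = tau_out / I = 31.9872 / 1.6
= 19.992 rad/s^2


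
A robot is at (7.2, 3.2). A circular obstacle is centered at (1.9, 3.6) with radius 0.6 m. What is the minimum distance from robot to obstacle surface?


center_dist = sqrt((7.2-1.9)^2 + (3.2-3.6)^2)
= sqrt(28.09 + 0.16)
= 5.3151
min_dist = center_dist - radius = 5.3151 - 0.6 = 4.7151 m


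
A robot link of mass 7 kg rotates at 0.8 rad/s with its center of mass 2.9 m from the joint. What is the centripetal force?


F = m * omega^2 * r
= 7 * 0.8^2 * 2.9
= 7 * 0.64 * 2.9
= 12.992 N


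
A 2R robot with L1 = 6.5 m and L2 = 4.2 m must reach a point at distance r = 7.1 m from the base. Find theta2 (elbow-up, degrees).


cos(theta2) = (r^2 - L1^2 - L2^2) / (2*L1*L2)
cos(theta2) = (50.41 - 42.25 - 17.64) / 54.6
cos(theta2) = -0.173626
theta2 = 99.9987 degrees


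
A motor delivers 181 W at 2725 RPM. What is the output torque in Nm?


omega = 2725 * 2*pi/60 = 285.3613 rad/s
tau = P / omega = 181 / 285.3613
= 0.6343 Nm


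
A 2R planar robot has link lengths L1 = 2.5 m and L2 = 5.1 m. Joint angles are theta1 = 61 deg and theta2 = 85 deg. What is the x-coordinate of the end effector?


Convert angles to radians: theta1 = 1.0647, theta2 = 1.4835
x = L1*cos(theta1) + L2*cos(theta1+theta2)
x = 1.212 + -4.2281
x = -3.0161


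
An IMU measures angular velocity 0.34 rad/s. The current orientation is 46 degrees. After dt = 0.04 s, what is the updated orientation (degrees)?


delta_theta = w * dt = 0.34 * 0.04 = 0.0136 rad
= 0.7792 deg
theta_new = 46 + 0.7792 = 46.7792 deg


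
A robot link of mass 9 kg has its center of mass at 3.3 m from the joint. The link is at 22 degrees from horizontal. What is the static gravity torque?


tau = m*g*L*cos(angle)
= 9 * 9.81 * 3.3 * cos(22 deg)
= 9 * 9.81 * 3.3 * 0.9272
= 270.1415 Nm


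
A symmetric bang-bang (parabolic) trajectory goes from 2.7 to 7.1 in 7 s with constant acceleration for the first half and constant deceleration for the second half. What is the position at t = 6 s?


Symmetric rest-to-rest: each phase covers (pf-p0)/2 in time T/2. 0.5*a*(T/2)^2 = (pf-p0)/2 => a = 4*(pf-p0)/T^2
a = 4*(7.1-2.7)/7^2 = 0.3592
t = 6 is in the deceleration phase (t > T/2).
p = pf - 0.5*a*(T-t)^2 = 7.1 - 0.5*0.3592*1^2
= 6.9204


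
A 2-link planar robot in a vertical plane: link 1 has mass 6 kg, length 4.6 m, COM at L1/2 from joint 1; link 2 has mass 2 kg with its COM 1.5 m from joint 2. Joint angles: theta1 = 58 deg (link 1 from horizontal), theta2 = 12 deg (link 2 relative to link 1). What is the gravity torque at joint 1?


Horizontal distance from joint 1 to link-1 COM:
  x_c1 = (L1/2)*cos(t1) = 2.3 * 0.5299 = 1.2188 m
Horizontal distance from joint 1 to link-2 COM:
  x_c2 = L1*cos(t1) + Lc2*cos(t1+t2)
       = 4.6*0.5299 + 1.5*0.342 = 2.9507 m
tau1 = m1*g*x_c1 + m2*g*x_c2
     = 6*9.81*1.2188 + 2*9.81*2.9507
     = 71.7394 + 57.8919
     = 129.6313 Nm


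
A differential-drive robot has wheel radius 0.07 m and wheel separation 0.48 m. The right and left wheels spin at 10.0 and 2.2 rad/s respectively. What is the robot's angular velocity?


vR = r*wR = 0.07*10.0 = 0.7 m/s
vL = r*wL = 0.07*2.2 = 0.154 m/s
v = (vR+vL)/2 = 0.427 m/s
omega = (vR-vL)/L = 1.1375 rad/s
angular velocity = 1.1375 rad/s


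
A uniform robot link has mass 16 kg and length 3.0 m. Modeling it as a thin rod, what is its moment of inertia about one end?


I = (1/3) * m * L^2
= (1/3) * 16 * 3.0^2
= 0.333333 * 16 * 9.0
= 48.0 kg*m^2


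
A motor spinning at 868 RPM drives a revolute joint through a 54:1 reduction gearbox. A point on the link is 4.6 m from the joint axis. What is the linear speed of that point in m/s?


omega_motor = 868 * 2*pi/60 = 90.8967 rad/s
omega_joint = omega_motor / 54 = 1.6833 rad/s
v = omega_joint * r = 1.6833 * 4.6
= 7.7431 m/s


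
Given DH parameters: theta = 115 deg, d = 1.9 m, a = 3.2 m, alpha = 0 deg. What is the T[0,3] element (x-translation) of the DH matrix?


T[0,3] = a * cos(theta)
= 3.2 * cos(115 deg)
= 3.2 * -0.4226
= -1.3524


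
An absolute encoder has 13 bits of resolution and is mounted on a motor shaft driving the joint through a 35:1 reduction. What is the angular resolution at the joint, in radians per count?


counts = 2^13 = 8192
effective counts at joint = 8192 * 35 = 286720
resolution = 2*pi / 286720
= 2.1914e-05 rad/count


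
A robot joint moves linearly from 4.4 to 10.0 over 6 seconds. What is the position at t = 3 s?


s = t/T = 3/6 = 0.5
p(t) = p0 + (pf-p0)*s
= 4.4 + (10.0 - 4.4) * 0.5
= 7.2


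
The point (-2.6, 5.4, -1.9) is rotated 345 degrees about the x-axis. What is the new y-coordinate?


Rotation about x-axis: y' = y*cos(theta) - z*sin(theta)
= 5.4 * 0.9659 - -1.9 * -0.2588
= 4.7242


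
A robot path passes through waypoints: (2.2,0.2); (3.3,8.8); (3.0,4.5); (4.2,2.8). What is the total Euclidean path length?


Segment lengths:
  seg1 = sqrt((1.1)^2 + (8.6)^2) = 8.6701
  seg2 = sqrt((-0.3)^2 + (-4.3)^2) = 4.3105
  seg3 = sqrt((1.2)^2 + (-1.7)^2) = 2.0809
Total = 15.0614


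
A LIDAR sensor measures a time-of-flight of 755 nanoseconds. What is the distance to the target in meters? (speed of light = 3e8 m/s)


tof = 755 ns = 7.55e-07 s
dist = c * tof / 2
= 3e8 * 7.55e-07 / 2
= 113.25 m


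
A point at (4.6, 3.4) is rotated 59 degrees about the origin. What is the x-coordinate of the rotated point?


x' = x*cos(theta) - y*sin(theta)
cos(59 deg) = 0.515, sin(59 deg) = 0.8572
x' = 4.6 * 0.515 - 3.4 * 0.8572
= 2.3692 - 2.9144
= -0.5452


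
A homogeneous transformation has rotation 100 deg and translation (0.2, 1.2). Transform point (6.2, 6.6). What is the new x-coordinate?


x' = cos(theta)*px - sin(theta)*py + tx
= -0.1736*6.2 - 0.9848*6.6 + 0.2
= -7.3763


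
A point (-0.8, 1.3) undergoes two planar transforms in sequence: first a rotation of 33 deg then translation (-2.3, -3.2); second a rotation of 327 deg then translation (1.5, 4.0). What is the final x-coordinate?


After transform 1:
x1 = cos(33)*-0.8 - sin(33)*1.3 + -2.3 = -3.679
y1 = sin(33)*-0.8 + cos(33)*1.3 + -3.2 = -2.5454
After transform 2:
x2 = cos(327)*-3.679 - sin(327)*-2.5454 + 1.5
= -2.9718


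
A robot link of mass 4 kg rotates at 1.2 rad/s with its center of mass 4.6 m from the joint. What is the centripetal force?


F = m * omega^2 * r
= 4 * 1.2^2 * 4.6
= 4 * 1.44 * 4.6
= 26.496 N


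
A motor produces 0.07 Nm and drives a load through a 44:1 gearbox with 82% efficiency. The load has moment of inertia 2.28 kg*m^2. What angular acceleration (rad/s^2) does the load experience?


tau_out = tau_motor * N * eta
= 0.07 * 44 * 0.82 = 2.5256 Nm
alpha = tau_out / I = 2.5256 / 2.28
= 1.1077 rad/s^2


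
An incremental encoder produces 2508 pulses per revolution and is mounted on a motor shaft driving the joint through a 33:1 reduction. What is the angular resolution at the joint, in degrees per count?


counts per rev = 2508
effective counts at joint = 2508 * 33 = 82764
resolution = 360 / 82764
= 0.0043 deg/count


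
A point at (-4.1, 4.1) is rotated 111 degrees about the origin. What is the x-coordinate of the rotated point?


x' = x*cos(theta) - y*sin(theta)
cos(111 deg) = -0.3584, sin(111 deg) = 0.9336
x' = -4.1 * -0.3584 - 4.1 * 0.9336
= 1.4693 - 3.8277
= -2.3584


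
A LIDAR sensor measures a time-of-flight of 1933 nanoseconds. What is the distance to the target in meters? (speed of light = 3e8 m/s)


tof = 1933 ns = 1.933e-06 s
dist = c * tof / 2
= 3e8 * 1.933e-06 / 2
= 289.95 m


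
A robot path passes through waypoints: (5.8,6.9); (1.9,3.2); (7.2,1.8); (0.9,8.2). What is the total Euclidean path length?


Segment lengths:
  seg1 = sqrt((-3.9)^2 + (-3.7)^2) = 5.3759
  seg2 = sqrt((5.3)^2 + (-1.4)^2) = 5.4818
  seg3 = sqrt((-6.3)^2 + (6.4)^2) = 8.9805
Total = 19.8382


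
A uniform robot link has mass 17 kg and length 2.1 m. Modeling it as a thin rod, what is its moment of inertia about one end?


I = (1/3) * m * L^2
= (1/3) * 17 * 2.1^2
= 0.333333 * 17 * 4.41
= 24.99 kg*m^2


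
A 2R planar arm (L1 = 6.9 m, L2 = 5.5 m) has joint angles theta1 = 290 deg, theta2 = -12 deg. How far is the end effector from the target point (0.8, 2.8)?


End effector via forward kinematics:
x = L1*cos(t1) + L2*cos(t1+t2) = 3.1254
y = L1*sin(t1) + L2*sin(t1+t2) = -11.9304
Distance to target:
d = sqrt((0.8 - 3.1254)^2 + (2.8 - -11.9304)^2)
= sqrt(5.4074 + 216.9833)
= 14.9128 m


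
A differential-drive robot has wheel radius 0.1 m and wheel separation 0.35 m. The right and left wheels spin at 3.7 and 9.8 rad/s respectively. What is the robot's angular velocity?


vR = r*wR = 0.1*3.7 = 0.37 m/s
vL = r*wL = 0.1*9.8 = 0.98 m/s
v = (vR+vL)/2 = 0.675 m/s
omega = (vR-vL)/L = -1.7429 rad/s
angular velocity = -1.7429 rad/s


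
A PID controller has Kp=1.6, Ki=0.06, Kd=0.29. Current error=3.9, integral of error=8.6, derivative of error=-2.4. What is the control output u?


u = Kp*e + Ki*int(e) + Kd*de/dt
= 1.6*3.9 + 0.06*8.6 + 0.29*(-2.4)
= 6.24 + 0.516 + -0.696
= 6.06


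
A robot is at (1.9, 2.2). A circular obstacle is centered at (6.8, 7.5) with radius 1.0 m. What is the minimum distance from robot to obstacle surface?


center_dist = sqrt((1.9-6.8)^2 + (2.2-7.5)^2)
= sqrt(24.01 + 28.09)
= 7.218
min_dist = center_dist - radius = 7.218 - 1.0 = 6.218 m


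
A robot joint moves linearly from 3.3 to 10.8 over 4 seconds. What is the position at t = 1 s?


s = t/T = 1/4 = 0.25
p(t) = p0 + (pf-p0)*s
= 3.3 + (10.8 - 3.3) * 0.25
= 5.175


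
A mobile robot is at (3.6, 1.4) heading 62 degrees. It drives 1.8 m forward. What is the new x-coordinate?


x_new = x0 + d*cos(theta)
= 3.6 + 1.8*cos(62)
= 3.6 + 0.845
= 4.445


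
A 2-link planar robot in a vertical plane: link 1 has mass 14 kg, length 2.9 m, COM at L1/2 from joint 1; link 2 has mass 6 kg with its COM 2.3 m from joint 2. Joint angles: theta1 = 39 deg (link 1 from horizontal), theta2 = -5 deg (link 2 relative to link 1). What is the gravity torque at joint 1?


Horizontal distance from joint 1 to link-1 COM:
  x_c1 = (L1/2)*cos(t1) = 1.45 * 0.7771 = 1.1269 m
Horizontal distance from joint 1 to link-2 COM:
  x_c2 = L1*cos(t1) + Lc2*cos(t1+t2)
       = 2.9*0.7771 + 2.3*0.829 = 4.1605 m
tau1 = m1*g*x_c1 + m2*g*x_c2
     = 14*9.81*1.1269 + 6*9.81*4.1605
     = 154.7632 + 244.8876
     = 399.6508 Nm


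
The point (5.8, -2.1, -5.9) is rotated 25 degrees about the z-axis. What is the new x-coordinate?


Rotation about z-axis: x' = x*cos(theta) - y*sin(theta)
= 5.8 * 0.9063 - -2.1 * 0.4226
= 6.1441


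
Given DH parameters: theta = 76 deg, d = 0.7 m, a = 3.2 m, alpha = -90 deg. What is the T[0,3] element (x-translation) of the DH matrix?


T[0,3] = a * cos(theta)
= 3.2 * cos(76 deg)
= 3.2 * 0.2419
= 0.7742


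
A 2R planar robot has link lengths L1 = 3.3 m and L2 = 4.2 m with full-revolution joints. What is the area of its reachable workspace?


r_max = L1 + L2 = 7.5 m
r_min = |L1 - L2| = 0.9 m
Area = pi*(r_max^2 - r_min^2)
= pi*(56.25 - 0.81)
= pi * 55.44
= 174.1699 m^2


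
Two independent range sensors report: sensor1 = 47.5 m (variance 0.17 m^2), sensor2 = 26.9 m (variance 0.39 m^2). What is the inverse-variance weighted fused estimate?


w1 = (1/var1) / (1/var1 + 1/var2)
   = 5.8824 / (5.8824 + 2.5641) = 0.6964
w2 = 1 - w1 = 0.3036
fused = w1*s1 + w2*s2 = 33.0804 + 8.1661
= 41.2464 m


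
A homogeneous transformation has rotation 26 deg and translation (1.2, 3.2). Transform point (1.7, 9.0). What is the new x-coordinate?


x' = cos(theta)*px - sin(theta)*py + tx
= 0.8988*1.7 - 0.4384*9.0 + 1.2
= -1.2174


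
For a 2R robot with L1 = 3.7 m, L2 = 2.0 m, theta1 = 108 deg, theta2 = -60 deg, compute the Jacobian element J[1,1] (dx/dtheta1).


J[1,1] = -L1*sin(t1) - L2*sin(t1+t2)
= -3.7*sin(108) - 2.0*sin(48)
= -5.0052


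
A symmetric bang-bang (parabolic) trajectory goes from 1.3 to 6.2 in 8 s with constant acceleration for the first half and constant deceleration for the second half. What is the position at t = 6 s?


Symmetric rest-to-rest: each phase covers (pf-p0)/2 in time T/2. 0.5*a*(T/2)^2 = (pf-p0)/2 => a = 4*(pf-p0)/T^2
a = 4*(6.2-1.3)/8^2 = 0.3063
t = 6 is in the deceleration phase (t > T/2).
p = pf - 0.5*a*(T-t)^2 = 6.2 - 0.5*0.3063*2^2
= 5.5875


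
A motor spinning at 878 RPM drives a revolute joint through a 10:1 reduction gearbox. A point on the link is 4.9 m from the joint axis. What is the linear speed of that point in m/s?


omega_motor = 878 * 2*pi/60 = 91.9439 rad/s
omega_joint = omega_motor / 10 = 9.1944 rad/s
v = omega_joint * r = 9.1944 * 4.9
= 45.0525 m/s


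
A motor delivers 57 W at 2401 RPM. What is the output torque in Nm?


omega = 2401 * 2*pi/60 = 251.4321 rad/s
tau = P / omega = 57 / 251.4321
= 0.2267 Nm


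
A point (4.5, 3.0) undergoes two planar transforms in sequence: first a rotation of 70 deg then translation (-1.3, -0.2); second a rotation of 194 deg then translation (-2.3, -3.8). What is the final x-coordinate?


After transform 1:
x1 = cos(70)*4.5 - sin(70)*3.0 + -1.3 = -2.58
y1 = sin(70)*4.5 + cos(70)*3.0 + -0.2 = 5.0547
After transform 2:
x2 = cos(194)*-2.58 - sin(194)*5.0547 + -2.3
= 1.4262


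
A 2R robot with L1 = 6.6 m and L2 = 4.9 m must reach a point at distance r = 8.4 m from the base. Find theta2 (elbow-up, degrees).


cos(theta2) = (r^2 - L1^2 - L2^2) / (2*L1*L2)
cos(theta2) = (70.56 - 43.56 - 24.01) / 64.68
cos(theta2) = 0.046228
theta2 = 87.3504 degrees


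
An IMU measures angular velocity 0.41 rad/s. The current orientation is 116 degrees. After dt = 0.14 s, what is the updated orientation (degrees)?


delta_theta = w * dt = 0.41 * 0.14 = 0.0574 rad
= 3.2888 deg
theta_new = 116 + 3.2888 = 119.2888 deg


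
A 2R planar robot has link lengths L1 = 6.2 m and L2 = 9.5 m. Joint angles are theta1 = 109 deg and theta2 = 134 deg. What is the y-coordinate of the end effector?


Convert angles to radians: theta1 = 1.9024, theta2 = 2.3387
y = L1*sin(theta1) + L2*sin(theta1+theta2)
y = 5.8622 + -8.4646
y = -2.6023


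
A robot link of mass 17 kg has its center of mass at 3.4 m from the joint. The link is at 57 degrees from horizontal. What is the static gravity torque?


tau = m*g*L*cos(angle)
= 17 * 9.81 * 3.4 * cos(57 deg)
= 17 * 9.81 * 3.4 * 0.5446
= 308.8201 Nm


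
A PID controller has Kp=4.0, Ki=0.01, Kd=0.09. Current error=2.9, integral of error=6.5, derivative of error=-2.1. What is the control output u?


u = Kp*e + Ki*int(e) + Kd*de/dt
= 4.0*2.9 + 0.01*6.5 + 0.09*(-2.1)
= 11.6 + 0.065 + -0.189
= 11.476


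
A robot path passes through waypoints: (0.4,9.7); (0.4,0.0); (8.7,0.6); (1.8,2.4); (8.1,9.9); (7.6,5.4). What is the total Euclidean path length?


Segment lengths:
  seg1 = sqrt((0.0)^2 + (-9.7)^2) = 9.7
  seg2 = sqrt((8.3)^2 + (0.6)^2) = 8.3217
  seg3 = sqrt((-6.9)^2 + (1.8)^2) = 7.1309
  seg4 = sqrt((6.3)^2 + (7.5)^2) = 9.7949
  seg5 = sqrt((-0.5)^2 + (-4.5)^2) = 4.5277
Total = 39.4752


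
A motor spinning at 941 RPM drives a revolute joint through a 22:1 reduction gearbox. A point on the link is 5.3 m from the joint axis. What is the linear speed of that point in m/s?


omega_motor = 941 * 2*pi/60 = 98.5413 rad/s
omega_joint = omega_motor / 22 = 4.4791 rad/s
v = omega_joint * r = 4.4791 * 5.3
= 23.7395 m/s


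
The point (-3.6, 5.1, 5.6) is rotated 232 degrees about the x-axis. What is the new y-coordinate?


Rotation about x-axis: y' = y*cos(theta) - z*sin(theta)
= 5.1 * -0.6157 - 5.6 * -0.788
= 1.273


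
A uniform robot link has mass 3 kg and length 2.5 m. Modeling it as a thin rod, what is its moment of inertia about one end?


I = (1/3) * m * L^2
= (1/3) * 3 * 2.5^2
= 0.333333 * 3 * 6.25
= 6.25 kg*m^2


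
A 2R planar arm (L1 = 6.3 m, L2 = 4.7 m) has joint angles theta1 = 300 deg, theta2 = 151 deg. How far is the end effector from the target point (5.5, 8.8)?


End effector via forward kinematics:
x = L1*cos(t1) + L2*cos(t1+t2) = 3.068
y = L1*sin(t1) + L2*sin(t1+t2) = -0.7567
Distance to target:
d = sqrt((5.5 - 3.068)^2 + (8.8 - -0.7567)^2)
= sqrt(5.9148 + 91.3301)
= 9.8613 m


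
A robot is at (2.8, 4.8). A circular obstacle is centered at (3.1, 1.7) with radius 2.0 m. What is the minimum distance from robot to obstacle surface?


center_dist = sqrt((2.8-3.1)^2 + (4.8-1.7)^2)
= sqrt(0.09 + 9.61)
= 3.1145
min_dist = center_dist - radius = 3.1145 - 2.0 = 1.1145 m


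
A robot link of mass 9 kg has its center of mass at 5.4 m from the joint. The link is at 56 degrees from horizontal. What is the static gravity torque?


tau = m*g*L*cos(angle)
= 9 * 9.81 * 5.4 * cos(56 deg)
= 9 * 9.81 * 5.4 * 0.5592
= 266.6042 Nm


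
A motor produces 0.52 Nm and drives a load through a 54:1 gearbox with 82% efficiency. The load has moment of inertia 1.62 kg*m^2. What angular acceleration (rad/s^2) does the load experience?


tau_out = tau_motor * N * eta
= 0.52 * 54 * 0.82 = 23.0256 Nm
alpha = tau_out / I = 23.0256 / 1.62
= 14.2133 rad/s^2


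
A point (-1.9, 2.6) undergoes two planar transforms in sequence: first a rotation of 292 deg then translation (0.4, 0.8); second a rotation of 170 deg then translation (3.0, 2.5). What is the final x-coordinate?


After transform 1:
x1 = cos(292)*-1.9 - sin(292)*2.6 + 0.4 = 2.0989
y1 = sin(292)*-1.9 + cos(292)*2.6 + 0.8 = 3.5356
After transform 2:
x2 = cos(170)*2.0989 - sin(170)*3.5356 + 3.0
= 0.319


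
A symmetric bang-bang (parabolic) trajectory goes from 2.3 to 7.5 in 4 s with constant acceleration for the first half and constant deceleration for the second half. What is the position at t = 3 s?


Symmetric rest-to-rest: each phase covers (pf-p0)/2 in time T/2. 0.5*a*(T/2)^2 = (pf-p0)/2 => a = 4*(pf-p0)/T^2
a = 4*(7.5-2.3)/4^2 = 1.3
t = 3 is in the deceleration phase (t > T/2).
p = pf - 0.5*a*(T-t)^2 = 7.5 - 0.5*1.3*1^2
= 6.85


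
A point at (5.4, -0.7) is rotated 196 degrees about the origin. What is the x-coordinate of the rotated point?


x' = x*cos(theta) - y*sin(theta)
cos(196 deg) = -0.9613, sin(196 deg) = -0.2756
x' = 5.4 * -0.9613 - -0.7 * -0.2756
= -5.1908 - 0.1929
= -5.3838


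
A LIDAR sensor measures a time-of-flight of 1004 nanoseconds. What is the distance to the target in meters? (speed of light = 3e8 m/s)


tof = 1004 ns = 1.004e-06 s
dist = c * tof / 2
= 3e8 * 1.004e-06 / 2
= 150.6 m


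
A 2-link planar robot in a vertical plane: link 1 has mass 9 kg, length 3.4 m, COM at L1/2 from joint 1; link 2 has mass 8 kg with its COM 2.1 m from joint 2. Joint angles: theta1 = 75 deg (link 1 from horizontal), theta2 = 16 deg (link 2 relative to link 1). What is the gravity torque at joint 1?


Horizontal distance from joint 1 to link-1 COM:
  x_c1 = (L1/2)*cos(t1) = 1.7 * 0.2588 = 0.44 m
Horizontal distance from joint 1 to link-2 COM:
  x_c2 = L1*cos(t1) + Lc2*cos(t1+t2)
       = 3.4*0.2588 + 2.1*-0.0175 = 0.8433 m
tau1 = m1*g*x_c1 + m2*g*x_c2
     = 9*9.81*0.44 + 8*9.81*0.8433
     = 38.8469 + 66.1849
     = 105.0318 Nm


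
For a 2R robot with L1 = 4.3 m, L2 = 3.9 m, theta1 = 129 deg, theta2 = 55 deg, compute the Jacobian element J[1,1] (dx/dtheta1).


J[1,1] = -L1*sin(t1) - L2*sin(t1+t2)
= -4.3*sin(129) - 3.9*sin(184)
= -3.0697


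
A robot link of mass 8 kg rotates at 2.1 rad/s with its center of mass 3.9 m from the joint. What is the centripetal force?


F = m * omega^2 * r
= 8 * 2.1^2 * 3.9
= 8 * 4.41 * 3.9
= 137.592 N


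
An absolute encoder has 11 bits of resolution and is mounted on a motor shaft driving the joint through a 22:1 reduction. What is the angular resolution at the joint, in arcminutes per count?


counts = 2^11 = 2048
effective counts at joint = 2048 * 22 = 45056
resolution = 360*60 / 45056
= 0.4794 arcmin/count


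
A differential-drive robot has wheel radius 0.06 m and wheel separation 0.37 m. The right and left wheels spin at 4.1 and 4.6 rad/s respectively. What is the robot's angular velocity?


vR = r*wR = 0.06*4.1 = 0.246 m/s
vL = r*wL = 0.06*4.6 = 0.276 m/s
v = (vR+vL)/2 = 0.261 m/s
omega = (vR-vL)/L = -0.0811 rad/s
angular velocity = -0.0811 rad/s


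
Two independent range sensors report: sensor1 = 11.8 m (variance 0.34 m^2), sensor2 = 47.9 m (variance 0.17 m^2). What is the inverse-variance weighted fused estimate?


w1 = (1/var1) / (1/var1 + 1/var2)
   = 2.9412 / (2.9412 + 5.8824) = 0.3333
w2 = 1 - w1 = 0.6667
fused = w1*s1 + w2*s2 = 3.9333 + 31.9333
= 35.8667 m


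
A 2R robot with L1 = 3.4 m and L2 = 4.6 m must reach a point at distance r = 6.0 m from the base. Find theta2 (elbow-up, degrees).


cos(theta2) = (r^2 - L1^2 - L2^2) / (2*L1*L2)
cos(theta2) = (36.0 - 11.56 - 21.16) / 31.28
cos(theta2) = 0.104859
theta2 = 83.9809 degrees


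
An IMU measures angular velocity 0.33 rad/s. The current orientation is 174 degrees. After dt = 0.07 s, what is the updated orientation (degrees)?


delta_theta = w * dt = 0.33 * 0.07 = 0.0231 rad
= 1.3235 deg
theta_new = 174 + 1.3235 = 175.3235 deg


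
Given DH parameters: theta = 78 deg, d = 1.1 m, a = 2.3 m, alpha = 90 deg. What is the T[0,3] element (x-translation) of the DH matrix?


T[0,3] = a * cos(theta)
= 2.3 * cos(78 deg)
= 2.3 * 0.2079
= 0.4782


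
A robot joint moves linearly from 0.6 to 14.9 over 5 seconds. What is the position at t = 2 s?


s = t/T = 2/5 = 0.4
p(t) = p0 + (pf-p0)*s
= 0.6 + (14.9 - 0.6) * 0.4
= 6.32


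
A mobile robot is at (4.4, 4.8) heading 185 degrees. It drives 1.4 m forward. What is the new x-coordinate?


x_new = x0 + d*cos(theta)
= 4.4 + 1.4*cos(185)
= 4.4 + -1.3947
= 3.0053


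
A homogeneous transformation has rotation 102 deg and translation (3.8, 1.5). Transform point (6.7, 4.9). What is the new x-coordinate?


x' = cos(theta)*px - sin(theta)*py + tx
= -0.2079*6.7 - 0.9781*4.9 + 3.8
= -2.3859


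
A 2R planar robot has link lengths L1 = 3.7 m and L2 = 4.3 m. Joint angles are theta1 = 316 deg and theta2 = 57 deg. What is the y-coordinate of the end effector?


Convert angles to radians: theta1 = 5.5152, theta2 = 0.9948
y = L1*sin(theta1) + L2*sin(theta1+theta2)
y = -2.5702 + 0.9673
y = -1.6029


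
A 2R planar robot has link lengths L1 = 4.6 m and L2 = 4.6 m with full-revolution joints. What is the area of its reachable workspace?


r_max = L1 + L2 = 9.2 m
r_min = |L1 - L2| = 0.0 m
Area = pi*(r_max^2 - r_min^2)
= pi*(84.64 - 0.0)
= pi * 84.64
= 265.9044 m^2


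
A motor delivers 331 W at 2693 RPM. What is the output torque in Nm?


omega = 2693 * 2*pi/60 = 282.0103 rad/s
tau = P / omega = 331 / 282.0103
= 1.1737 Nm


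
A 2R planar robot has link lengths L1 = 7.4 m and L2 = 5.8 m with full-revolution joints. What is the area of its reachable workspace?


r_max = L1 + L2 = 13.2 m
r_min = |L1 - L2| = 1.6 m
Area = pi*(r_max^2 - r_min^2)
= pi*(174.24 - 2.56)
= pi * 171.68
= 539.3486 m^2


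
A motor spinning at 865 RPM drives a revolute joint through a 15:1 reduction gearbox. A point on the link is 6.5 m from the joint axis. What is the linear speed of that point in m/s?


omega_motor = 865 * 2*pi/60 = 90.5826 rad/s
omega_joint = omega_motor / 15 = 6.0388 rad/s
v = omega_joint * r = 6.0388 * 6.5
= 39.2525 m/s


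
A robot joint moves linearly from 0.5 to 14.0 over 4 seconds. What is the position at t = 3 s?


s = t/T = 3/4 = 0.75
p(t) = p0 + (pf-p0)*s
= 0.5 + (14.0 - 0.5) * 0.75
= 10.625


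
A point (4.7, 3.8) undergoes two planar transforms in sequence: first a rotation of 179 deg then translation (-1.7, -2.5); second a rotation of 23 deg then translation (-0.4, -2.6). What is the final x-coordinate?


After transform 1:
x1 = cos(179)*4.7 - sin(179)*3.8 + -1.7 = -6.4656
y1 = sin(179)*4.7 + cos(179)*3.8 + -2.5 = -6.2174
After transform 2:
x2 = cos(23)*-6.4656 - sin(23)*-6.2174 + -0.4
= -3.9223


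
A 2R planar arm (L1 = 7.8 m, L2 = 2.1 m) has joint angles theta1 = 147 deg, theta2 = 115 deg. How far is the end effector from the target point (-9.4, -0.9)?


End effector via forward kinematics:
x = L1*cos(t1) + L2*cos(t1+t2) = -6.8339
y = L1*sin(t1) + L2*sin(t1+t2) = 2.1686
Distance to target:
d = sqrt((-9.4 - -6.8339)^2 + (-0.9 - 2.1686)^2)
= sqrt(6.5849 + 9.4164)
= 4.0002 m


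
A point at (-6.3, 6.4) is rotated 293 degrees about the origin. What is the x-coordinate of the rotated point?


x' = x*cos(theta) - y*sin(theta)
cos(293 deg) = 0.3907, sin(293 deg) = -0.9205
x' = -6.3 * 0.3907 - 6.4 * -0.9205
= -2.4616 - -5.8912
= 3.4296


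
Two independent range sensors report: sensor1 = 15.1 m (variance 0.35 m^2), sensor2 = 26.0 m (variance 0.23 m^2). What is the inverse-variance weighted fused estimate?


w1 = (1/var1) / (1/var1 + 1/var2)
   = 2.8571 / (2.8571 + 4.3478) = 0.3966
w2 = 1 - w1 = 0.6034
fused = w1*s1 + w2*s2 = 5.9879 + 15.6897
= 21.6776 m


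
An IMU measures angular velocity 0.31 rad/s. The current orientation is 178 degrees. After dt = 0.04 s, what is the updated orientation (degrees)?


delta_theta = w * dt = 0.31 * 0.04 = 0.0124 rad
= 0.7105 deg
theta_new = 178 + 0.7105 = 178.7105 deg


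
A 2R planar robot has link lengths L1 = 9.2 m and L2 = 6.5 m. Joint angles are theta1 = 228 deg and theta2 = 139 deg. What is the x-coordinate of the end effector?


Convert angles to radians: theta1 = 3.9794, theta2 = 2.426
x = L1*cos(theta1) + L2*cos(theta1+theta2)
x = -6.156 + 6.4515
x = 0.2955


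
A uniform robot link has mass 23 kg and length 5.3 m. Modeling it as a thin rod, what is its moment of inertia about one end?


I = (1/3) * m * L^2
= (1/3) * 23 * 5.3^2
= 0.333333 * 23 * 28.09
= 215.3567 kg*m^2


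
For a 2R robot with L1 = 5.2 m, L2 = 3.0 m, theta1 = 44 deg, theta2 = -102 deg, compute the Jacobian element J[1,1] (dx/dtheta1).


J[1,1] = -L1*sin(t1) - L2*sin(t1+t2)
= -5.2*sin(44) - 3.0*sin(-58)
= -1.0681


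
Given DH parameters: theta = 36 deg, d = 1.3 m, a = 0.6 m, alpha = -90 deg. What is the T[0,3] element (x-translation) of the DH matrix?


T[0,3] = a * cos(theta)
= 0.6 * cos(36 deg)
= 0.6 * 0.809
= 0.4854


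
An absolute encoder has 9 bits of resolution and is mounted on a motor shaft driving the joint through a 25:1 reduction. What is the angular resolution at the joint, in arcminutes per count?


counts = 2^9 = 512
effective counts at joint = 512 * 25 = 12800
resolution = 360*60 / 12800
= 1.6875 arcmin/count


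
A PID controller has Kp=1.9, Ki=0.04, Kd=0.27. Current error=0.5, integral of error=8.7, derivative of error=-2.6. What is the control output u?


u = Kp*e + Ki*int(e) + Kd*de/dt
= 1.9*0.5 + 0.04*8.7 + 0.27*(-2.6)
= 0.95 + 0.348 + -0.702
= 0.596


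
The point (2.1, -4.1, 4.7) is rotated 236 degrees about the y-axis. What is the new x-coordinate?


Rotation about y-axis: x' = x*cos(theta) + z*sin(theta)
= 2.1 * -0.5592 + 4.7 * -0.829
= -5.0708
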